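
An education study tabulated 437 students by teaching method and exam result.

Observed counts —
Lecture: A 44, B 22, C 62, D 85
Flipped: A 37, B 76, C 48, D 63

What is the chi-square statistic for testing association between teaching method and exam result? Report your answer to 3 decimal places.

35.158

Row totals: 213, 224. Column totals: 81, 98, 110, 148. Grand total N = 437.
Expected counts (row total × column total / N):
  Lecture, A: 213×81/437 = 39.4805
  Lecture, B: 213×98/437 = 47.7666
  Lecture, C: 213×110/437 = 53.6156
  Lecture, D: 213×148/437 = 72.1373
  Flipped, A: 224×81/437 = 41.5195
  Flipped, B: 224×98/437 = 50.2334
  Flipped, C: 224×110/437 = 56.3844
  Flipped, D: 224×148/437 = 75.8627
Contributions (O − E)²/E:
  (44 − 39.4805)²/39.4805 = 0.5174
  (22 − 47.7666)²/47.7666 = 13.8992
  (62 − 53.6156)²/53.6156 = 1.3112
  (85 − 72.1373)²/72.1373 = 2.2935
  (37 − 41.5195)²/41.5195 = 0.4920
  (76 − 50.2334)²/50.2334 = 13.2167
  (48 − 56.3844)²/56.3844 = 1.2468
  (63 − 75.8627)²/75.8627 = 2.1809
χ² = 0.5174 + 13.8992 + 1.3112 + 2.2935 + 0.4920 + 13.2167 + 1.2468 + 2.1809 = 35.158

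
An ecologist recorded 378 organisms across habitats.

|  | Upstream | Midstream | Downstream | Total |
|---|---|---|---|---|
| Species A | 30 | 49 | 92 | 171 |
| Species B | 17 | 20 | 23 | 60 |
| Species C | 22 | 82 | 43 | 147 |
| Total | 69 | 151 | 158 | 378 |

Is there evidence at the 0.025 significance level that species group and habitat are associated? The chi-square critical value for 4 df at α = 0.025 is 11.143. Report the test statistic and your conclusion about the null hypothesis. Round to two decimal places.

31.20; reject H₀

Grand total N = 378.
Expected counts (row total × column total / N):
  Species A, Upstream: 171×69/378 = 31.214
  Species A, Midstream: 171×151/378 = 68.310
  Species A, Downstream: 171×158/378 = 71.476
  Species B, Upstream: 60×69/378 = 10.952
  Species B, Midstream: 60×151/378 = 23.968
  Species B, Downstream: 60×158/378 = 25.079
  Species C, Upstream: 147×69/378 = 26.833
  Species C, Midstream: 147×151/378 = 58.722
  Species C, Downstream: 147×158/378 = 61.444
Contributions (O − E)²/E:
  (30 − 31.214)²/31.214 = 0.0472
  (49 − 68.310)²/68.310 = 5.4586
  (92 − 71.476)²/71.476 = 5.8934
  (17 − 10.952)²/10.952 = 3.3399
  (20 − 23.968)²/23.968 = 0.6569
  (23 − 25.079)²/25.079 = 0.1723
  (22 − 26.833)²/26.833 = 0.8705
  (82 − 58.722)²/58.722 = 9.2276
  (43 − 61.444)²/61.444 = 5.5364
χ² = 0.0472 + 5.4586 + 5.8934 + 3.3399 + 0.6569 + 0.1723 + 0.8705 + 9.2276 + 5.5364 = 31.20
df = (3−1)(3−1) = 4. Since 31.20 > 11.143, reject the null hypothesis of independence at α = 0.025.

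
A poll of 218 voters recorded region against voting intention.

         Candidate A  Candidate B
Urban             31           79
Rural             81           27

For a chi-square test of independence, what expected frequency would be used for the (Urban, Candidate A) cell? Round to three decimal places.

Row total (Urban) = 110; column total (Candidate A) = 112; grand total N = 218.
Expected count = (row total × column total) / N = 110 × 112 / 218 = 56.514.

56.514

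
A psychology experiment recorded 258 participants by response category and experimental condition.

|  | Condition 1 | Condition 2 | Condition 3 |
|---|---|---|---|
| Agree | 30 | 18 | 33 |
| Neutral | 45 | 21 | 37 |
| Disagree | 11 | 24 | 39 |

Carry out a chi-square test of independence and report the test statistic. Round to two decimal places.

Row totals: 81, 103, 74. Column totals: 86, 63, 109. Grand total N = 258.
Expected counts (row total × column total / N):
  Agree, Condition 1: 81×86/258 = 27.000
  Agree, Condition 2: 81×63/258 = 19.779
  Agree, Condition 3: 81×109/258 = 34.221
  Neutral, Condition 1: 103×86/258 = 34.333
  Neutral, Condition 2: 103×63/258 = 25.151
  Neutral, Condition 3: 103×109/258 = 43.516
  Disagree, Condition 1: 74×86/258 = 24.667
  Disagree, Condition 2: 74×63/258 = 18.070
  Disagree, Condition 3: 74×109/258 = 31.264
Contributions (O − E)²/E:
  (30 − 27.000)²/27.000 = 0.3333
  (18 − 19.779)²/19.779 = 0.1600
  (33 − 34.221)²/34.221 = 0.0436
  (45 − 34.333)²/34.333 = 3.3142
  (21 − 25.151)²/25.151 = 0.6851
  (37 − 43.516)²/43.516 = 0.9757
  (11 − 24.667)²/24.667 = 7.5723
  (24 − 18.070)²/18.070 = 1.9460
  (39 − 31.264)²/31.264 = 1.9142
χ² = 0.3333 + 0.1600 + 0.0436 + 3.3142 + 0.6851 + 0.9757 + 7.5723 + 1.9460 + 1.9142 = 16.94

16.94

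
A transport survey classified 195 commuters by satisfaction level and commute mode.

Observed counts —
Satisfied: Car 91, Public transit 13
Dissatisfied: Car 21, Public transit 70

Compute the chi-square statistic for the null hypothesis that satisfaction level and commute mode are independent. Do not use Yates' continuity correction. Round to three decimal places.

82.394

Row totals: 104, 91. Column totals: 112, 83. Grand total N = 195.
Expected counts (row total × column total / N):
  Satisfied, Car: 104×112/195 = 59.7333
  Satisfied, Public transit: 104×83/195 = 44.2667
  Dissatisfied, Car: 91×112/195 = 52.2667
  Dissatisfied, Public transit: 91×83/195 = 38.7333
Contributions (O − E)²/E:
  (91 − 59.7333)²/59.7333 = 16.3662
  (13 − 44.2667)²/44.2667 = 22.0845
  (21 − 52.2667)²/52.2667 = 18.7042
  (70 − 38.7333)²/38.7333 = 25.2394
χ² = 16.3662 + 22.0845 + 18.7042 + 25.2394 = 82.394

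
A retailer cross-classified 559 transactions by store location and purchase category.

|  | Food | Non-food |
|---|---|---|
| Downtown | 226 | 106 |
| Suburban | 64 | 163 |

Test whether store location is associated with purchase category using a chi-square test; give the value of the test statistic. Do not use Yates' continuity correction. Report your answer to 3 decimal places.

85.882

Row totals: 332, 227. Column totals: 290, 269. Grand total N = 559.
Expected counts (row total × column total / N):
  Downtown, Food: 332×290/559 = 172.2361
  Downtown, Non-food: 332×269/559 = 159.7639
  Suburban, Food: 227×290/559 = 117.7639
  Suburban, Non-food: 227×269/559 = 109.2361
Contributions (O − E)²/E:
  (226 − 172.2361)²/172.2361 = 16.7825
  (106 − 159.7639)²/159.7639 = 18.0927
  (64 − 117.7639)²/117.7639 = 24.5454
  (163 − 109.2361)²/109.2361 = 26.4616
χ² = 16.7825 + 18.0927 + 24.5454 + 26.4616 = 85.882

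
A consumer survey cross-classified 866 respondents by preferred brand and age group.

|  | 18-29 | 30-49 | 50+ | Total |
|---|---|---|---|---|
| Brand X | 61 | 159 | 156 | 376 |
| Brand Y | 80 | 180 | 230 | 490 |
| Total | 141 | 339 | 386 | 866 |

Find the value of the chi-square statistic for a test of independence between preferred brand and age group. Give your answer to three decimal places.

Grand total N = 866.
Expected counts (row total × column total / N):
  Brand X, 18-29: 376×141/866 = 61.2194
  Brand X, 30-49: 376×339/866 = 147.1871
  Brand X, 50+: 376×386/866 = 167.5935
  Brand Y, 18-29: 490×141/866 = 79.7806
  Brand Y, 30-49: 490×339/866 = 191.8129
  Brand Y, 50+: 490×386/866 = 218.4065
Contributions (O − E)²/E:
  (61 − 61.2194)²/61.2194 = 0.0008
  (159 − 147.1871)²/147.1871 = 0.9481
  (156 − 167.5935)²/167.5935 = 0.8020
  (80 − 79.7806)²/79.7806 = 0.0006
  (180 − 191.8129)²/191.8129 = 0.7275
  (230 − 218.4065)²/218.4065 = 0.6154
χ² = 0.0008 + 0.9481 + 0.8020 + 0.0006 + 0.7275 + 0.6154 = 3.094

3.094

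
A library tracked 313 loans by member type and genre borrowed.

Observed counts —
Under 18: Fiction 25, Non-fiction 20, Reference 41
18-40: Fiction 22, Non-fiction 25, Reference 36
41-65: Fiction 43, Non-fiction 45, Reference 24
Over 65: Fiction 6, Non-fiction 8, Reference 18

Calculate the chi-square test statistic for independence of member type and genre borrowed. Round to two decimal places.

22.88

Row totals: 86, 83, 112, 32. Column totals: 96, 98, 119. Grand total N = 313.
Expected counts (row total × column total / N):
  Under 18, Fiction: 86×96/313 = 26.377
  Under 18, Non-fiction: 86×98/313 = 26.927
  Under 18, Reference: 86×119/313 = 32.696
  18-40, Fiction: 83×96/313 = 25.457
  18-40, Non-fiction: 83×98/313 = 25.987
  18-40, Reference: 83×119/313 = 31.556
  41-65, Fiction: 112×96/313 = 34.351
  41-65, Non-fiction: 112×98/313 = 35.067
  41-65, Reference: 112×119/313 = 42.581
  Over 65, Fiction: 32×96/313 = 9.815
  Over 65, Non-fiction: 32×98/313 = 10.019
  Over 65, Reference: 32×119/313 = 12.166
Contributions (O − E)²/E:
  (25 − 26.377)²/26.377 = 0.0719
  (20 − 26.927)²/26.927 = 1.7820
  (41 − 32.696)²/32.696 = 2.1090
  (22 − 25.457)²/25.457 = 0.4695
  (25 − 25.987)²/25.987 = 0.0375
  (36 − 31.556)²/31.556 = 0.6258
  (43 − 34.351)²/34.351 = 2.1777
  (45 − 35.067)²/35.067 = 2.8136
  (24 − 42.581)²/42.581 = 8.1082
  (6 − 9.815)²/9.815 = 1.4829
  (8 − 10.019)²/10.019 = 0.4069
  (18 − 12.166)²/12.166 = 2.7976
χ² = 0.0719 + 1.7820 + 2.1090 + 0.4695 + 0.0375 + 0.6258 + 2.1777 + 2.8136 + 8.1082 + 1.4829 + 0.4069 + 2.7976 = 22.88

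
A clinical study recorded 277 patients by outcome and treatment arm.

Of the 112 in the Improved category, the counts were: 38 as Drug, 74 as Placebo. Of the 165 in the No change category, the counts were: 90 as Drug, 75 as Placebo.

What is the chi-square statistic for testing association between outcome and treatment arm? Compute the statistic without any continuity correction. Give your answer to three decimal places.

11.409

Row totals: 112, 165. Column totals: 128, 149. Grand total N = 277.
Expected counts (row total × column total / N):
  Improved, Drug: 112×128/277 = 51.7545
  Improved, Placebo: 112×149/277 = 60.2455
  No change, Drug: 165×128/277 = 76.2455
  No change, Placebo: 165×149/277 = 88.7545
Contributions (O − E)²/E:
  (38 − 51.7545)²/51.7545 = 3.6555
  (74 − 60.2455)²/60.2455 = 3.1403
  (90 − 76.2455)²/76.2455 = 2.4813
  (75 − 88.7545)²/88.7545 = 2.1316
χ² = 3.6555 + 3.1403 + 2.4813 + 2.1316 = 11.409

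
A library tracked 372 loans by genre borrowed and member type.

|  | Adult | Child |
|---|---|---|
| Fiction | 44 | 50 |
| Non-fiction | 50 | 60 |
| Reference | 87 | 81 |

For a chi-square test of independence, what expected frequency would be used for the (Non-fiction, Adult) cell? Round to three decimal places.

53.522

Row total (Non-fiction) = 110; column total (Adult) = 181; grand total N = 372.
Expected count = (row total × column total) / N = 110 × 181 / 372 = 53.522.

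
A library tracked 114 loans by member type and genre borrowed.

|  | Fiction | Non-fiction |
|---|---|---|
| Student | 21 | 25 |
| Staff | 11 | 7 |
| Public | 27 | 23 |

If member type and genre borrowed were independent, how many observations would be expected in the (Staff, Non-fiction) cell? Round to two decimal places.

8.68

Row total (Staff) = 18; column total (Non-fiction) = 55; grand total N = 114.
Expected count = (row total × column total) / N = 18 × 55 / 114 = 8.68.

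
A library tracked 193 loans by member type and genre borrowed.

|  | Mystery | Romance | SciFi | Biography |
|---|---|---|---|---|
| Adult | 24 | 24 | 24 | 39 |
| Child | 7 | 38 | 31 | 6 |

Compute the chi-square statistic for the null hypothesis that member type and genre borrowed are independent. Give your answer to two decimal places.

Row totals: 111, 82. Column totals: 31, 62, 55, 45. Grand total N = 193.
Expected counts (row total × column total / N):
  Adult, Mystery: 111×31/193 = 17.829
  Adult, Romance: 111×62/193 = 35.658
  Adult, SciFi: 111×55/193 = 31.632
  Adult, Biography: 111×45/193 = 25.881
  Child, Mystery: 82×31/193 = 13.171
  Child, Romance: 82×62/193 = 26.342
  Child, SciFi: 82×55/193 = 23.368
  Child, Biography: 82×45/193 = 19.119
Contributions (O − E)²/E:
  (24 − 17.829)²/17.829 = 2.1359
  (24 − 35.658)²/35.658 = 3.8115
  (24 − 31.632)²/31.632 = 1.8414
  (39 − 25.881)²/25.881 = 6.6500
  (7 − 13.171)²/13.171 = 2.8913
  (38 − 26.342)²/26.342 = 5.1594
  (31 − 23.368)²/23.368 = 2.4926
  (6 − 19.119)²/19.119 = 9.0019
χ² = 2.1359 + 3.8115 + 1.8414 + 6.6500 + 2.8913 + 5.1594 + 2.4926 + 9.0019 = 33.98

33.98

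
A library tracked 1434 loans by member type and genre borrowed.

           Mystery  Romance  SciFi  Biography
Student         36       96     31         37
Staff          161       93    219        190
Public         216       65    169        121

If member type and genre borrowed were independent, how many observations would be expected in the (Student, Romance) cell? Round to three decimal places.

Row total (Student) = 200; column total (Romance) = 254; grand total N = 1434.
Expected count = (row total × column total) / N = 200 × 254 / 1434 = 35.425.

35.425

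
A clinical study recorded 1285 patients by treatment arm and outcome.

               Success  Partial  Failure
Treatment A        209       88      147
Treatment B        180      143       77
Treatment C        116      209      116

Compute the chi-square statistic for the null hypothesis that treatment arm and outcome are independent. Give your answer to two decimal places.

93.87

Row totals: 444, 400, 441. Column totals: 505, 440, 340. Grand total N = 1285.
Expected counts (row total × column total / N):
  Treatment A, Success: 444×505/1285 = 174.490
  Treatment A, Partial: 444×440/1285 = 152.031
  Treatment A, Failure: 444×340/1285 = 117.479
  Treatment B, Success: 400×505/1285 = 157.198
  Treatment B, Partial: 400×440/1285 = 136.965
  Treatment B, Failure: 400×340/1285 = 105.837
  Treatment C, Success: 441×505/1285 = 173.311
  Treatment C, Partial: 441×440/1285 = 151.004
  Treatment C, Failure: 441×340/1285 = 116.685
Contributions (O − E)²/E:
  (209 − 174.490)²/174.490 = 6.8253
  (88 − 152.031)²/152.031 = 26.9680
  (147 − 117.479)²/117.479 = 7.4183
  (180 − 157.198)²/157.198 = 3.3075
  (143 − 136.965)²/136.965 = 0.2659
  (77 − 105.837)²/105.837 = 7.8571
  (116 − 173.311)²/173.311 = 18.9518
  (209 − 151.004)²/151.004 = 22.2745
  (116 − 116.685)²/116.685 = 0.0040
χ² = 6.8253 + 26.9680 + 7.4183 + 3.3075 + 0.2659 + 7.8571 + 18.9518 + 22.2745 + 0.0040 = 93.87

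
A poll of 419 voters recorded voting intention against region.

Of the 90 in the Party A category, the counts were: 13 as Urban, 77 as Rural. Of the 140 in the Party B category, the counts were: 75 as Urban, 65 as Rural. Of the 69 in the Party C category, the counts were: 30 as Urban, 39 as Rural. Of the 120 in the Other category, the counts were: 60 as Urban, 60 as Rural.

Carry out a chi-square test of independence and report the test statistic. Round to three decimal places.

38.804

Row totals: 90, 140, 69, 120. Column totals: 178, 241. Grand total N = 419.
Expected counts (row total × column total / N):
  Party A, Urban: 90×178/419 = 38.23389
  Party A, Rural: 90×241/419 = 51.76611
  Party B, Urban: 140×178/419 = 59.47494
  Party B, Rural: 140×241/419 = 80.52506
  Party C, Urban: 69×178/419 = 29.31265
  Party C, Rural: 69×241/419 = 39.68735
  Other, Urban: 120×178/419 = 50.97852
  Other, Rural: 120×241/419 = 69.02148
Contributions (O − E)²/E:
  (13 − 38.23389)²/38.23389 = 16.6541
  (77 − 51.76611)²/51.76611 = 12.3005
  (75 − 59.47494)²/59.47494 = 4.0526
  (65 − 80.52506)²/80.52506 = 2.9932
  (30 − 29.31265)²/29.31265 = 0.0161
  (39 − 39.68735)²/39.68735 = 0.0119
  (60 − 50.97852)²/50.97852 = 1.5965
  (60 − 69.02148)²/69.02148 = 1.1792
χ² = 16.6541 + 12.3005 + 4.0526 + 2.9932 + 0.0161 + 0.0119 + 1.5965 + 1.1792 = 38.804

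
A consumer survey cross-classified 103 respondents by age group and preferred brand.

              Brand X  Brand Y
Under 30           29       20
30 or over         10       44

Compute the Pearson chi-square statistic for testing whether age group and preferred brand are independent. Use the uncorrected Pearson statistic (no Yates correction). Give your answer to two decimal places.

18.06

Row totals: 49, 54. Column totals: 39, 64. Grand total N = 103.
Expected counts (row total × column total / N):
  Under 30, Brand X: 49×39/103 = 18.553
  Under 30, Brand Y: 49×64/103 = 30.447
  30 or over, Brand X: 54×39/103 = 20.447
  30 or over, Brand Y: 54×64/103 = 33.553
Contributions (O − E)²/E:
  (29 − 18.553)²/18.553 = 5.8826
  (20 − 30.447)²/30.447 = 3.5846
  (10 − 20.447)²/20.447 = 5.3377
  (44 − 33.553)²/33.553 = 3.2528
χ² = 5.8826 + 3.5846 + 5.3377 + 3.2528 = 18.06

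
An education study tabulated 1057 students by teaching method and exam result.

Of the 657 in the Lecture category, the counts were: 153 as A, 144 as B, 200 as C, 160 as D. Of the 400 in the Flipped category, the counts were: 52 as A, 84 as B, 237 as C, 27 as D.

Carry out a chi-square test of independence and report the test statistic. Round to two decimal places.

107.12

Row totals: 657, 400. Column totals: 205, 228, 437, 187. Grand total N = 1057.
Expected counts (row total × column total / N):
  Lecture, A: 657×205/1057 = 127.422
  Lecture, B: 657×228/1057 = 141.718
  Lecture, C: 657×437/1057 = 271.626
  Lecture, D: 657×187/1057 = 116.234
  Flipped, A: 400×205/1057 = 77.578
  Flipped, B: 400×228/1057 = 86.282
  Flipped, C: 400×437/1057 = 165.374
  Flipped, D: 400×187/1057 = 70.766
Contributions (O − E)²/E:
  (153 − 127.422)²/127.422 = 5.1344
  (144 − 141.718)²/141.718 = 0.0367
  (200 − 271.626)²/271.626 = 18.8873
  (160 − 116.234)²/116.234 = 16.4794
  (52 − 77.578)²/77.578 = 8.4332
  (84 − 86.282)²/86.282 = 0.0604
  (237 − 165.374)²/165.374 = 31.0223
  (27 − 70.766)²/70.766 = 27.0676
χ² = 5.1344 + 0.0367 + 18.8873 + 16.4794 + 8.4332 + 0.0604 + 31.0223 + 27.0676 = 107.12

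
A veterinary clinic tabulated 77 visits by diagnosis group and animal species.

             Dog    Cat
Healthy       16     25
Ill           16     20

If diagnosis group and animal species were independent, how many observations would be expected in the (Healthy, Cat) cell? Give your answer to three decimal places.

Row total (Healthy) = 41; column total (Cat) = 45; grand total N = 77.
Expected count = (row total × column total) / N = 41 × 45 / 77 = 23.961.

23.961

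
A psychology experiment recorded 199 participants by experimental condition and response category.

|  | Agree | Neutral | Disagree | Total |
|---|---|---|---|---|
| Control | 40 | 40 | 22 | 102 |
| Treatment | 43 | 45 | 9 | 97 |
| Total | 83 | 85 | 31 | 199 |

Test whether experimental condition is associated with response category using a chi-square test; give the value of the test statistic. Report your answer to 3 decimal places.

5.732

Grand total N = 199.
Expected counts (row total × column total / N):
  Control, Agree: 102×83/199 = 42.5427
  Control, Neutral: 102×85/199 = 43.5678
  Control, Disagree: 102×31/199 = 15.8894
  Treatment, Agree: 97×83/199 = 40.4573
  Treatment, Neutral: 97×85/199 = 41.4322
  Treatment, Disagree: 97×31/199 = 15.1106
Contributions (O − E)²/E:
  (40 − 42.5427)²/42.5427 = 0.1520
  (40 − 43.5678)²/43.5678 = 0.2922
  (22 − 15.8894)²/15.8894 = 2.3500
  (43 − 40.4573)²/40.4573 = 0.1598
  (45 − 41.4322)²/41.4322 = 0.3072
  (9 − 15.1106)²/15.1106 = 2.4711
χ² = 0.1520 + 0.2922 + 2.3500 + 0.1598 + 0.3072 + 2.4711 = 5.732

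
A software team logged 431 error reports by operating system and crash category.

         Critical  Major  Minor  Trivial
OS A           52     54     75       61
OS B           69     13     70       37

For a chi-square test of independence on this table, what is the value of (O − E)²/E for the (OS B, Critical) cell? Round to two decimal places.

Row total (OS B) = 189; column total (Critical) = 121; N = 431.
Expected count E = 189 × 121 / 431 = 53.060.
Contribution = (O − E)²/E = (69 − 53.060)² / 53.060 = 4.79.

4.79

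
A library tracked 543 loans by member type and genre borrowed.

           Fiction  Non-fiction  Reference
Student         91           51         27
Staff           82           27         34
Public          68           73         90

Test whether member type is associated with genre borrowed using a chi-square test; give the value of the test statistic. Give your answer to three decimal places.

Row totals: 169, 143, 231. Column totals: 241, 151, 151. Grand total N = 543.
Expected counts (row total × column total / N):
  Student, Fiction: 169×241/543 = 75.0074
  Student, Non-fiction: 169×151/543 = 46.9963
  Student, Reference: 169×151/543 = 46.9963
  Staff, Fiction: 143×241/543 = 63.4678
  Staff, Non-fiction: 143×151/543 = 39.7661
  Staff, Reference: 143×151/543 = 39.7661
  Public, Fiction: 231×241/543 = 102.5249
  Public, Non-fiction: 231×151/543 = 64.2376
  Public, Reference: 231×151/543 = 64.2376
Contributions (O − E)²/E:
  (91 − 75.0074)²/75.0074 = 3.4098
  (51 − 46.9963)²/46.9963 = 0.3411
  (27 − 46.9963)²/46.9963 = 8.5082
  (82 − 63.4678)²/63.4678 = 5.4113
  (27 − 39.7661)²/39.7661 = 4.0983
  (34 − 39.7661)²/39.7661 = 0.8361
  (68 − 102.5249)²/102.5249 = 11.6261
  (73 − 64.2376)²/64.2376 = 1.1952
  (90 − 64.2376)²/64.2376 = 10.3320
χ² = 3.4098 + 0.3411 + 8.5082 + 5.4113 + 4.0983 + 0.8361 + 11.6261 + 1.1952 + 10.3320 = 45.758

45.758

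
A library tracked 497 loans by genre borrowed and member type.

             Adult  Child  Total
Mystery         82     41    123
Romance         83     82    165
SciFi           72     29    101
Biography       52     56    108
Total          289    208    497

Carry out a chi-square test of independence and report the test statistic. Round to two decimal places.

19.44

Grand total N = 497.
Expected counts (row total × column total / N):
  Mystery, Adult: 123×289/497 = 71.523
  Mystery, Child: 123×208/497 = 51.477
  Romance, Adult: 165×289/497 = 95.946
  Romance, Child: 165×208/497 = 69.054
  SciFi, Adult: 101×289/497 = 58.730
  SciFi, Child: 101×208/497 = 42.270
  Biography, Adult: 108×289/497 = 62.801
  Biography, Child: 108×208/497 = 45.199
Contributions (O − E)²/E:
  (82 − 71.523)²/71.523 = 1.5347
  (41 − 51.477)²/51.477 = 2.1324
  (83 − 95.946)²/95.946 = 1.7468
  (82 − 69.054)²/69.054 = 2.4271
  (72 − 58.730)²/58.730 = 2.9983
  (29 − 42.270)²/42.270 = 4.1659
  (52 − 62.801)²/62.801 = 1.8576
  (56 − 45.199)²/45.199 = 2.5811
χ² = 1.5347 + 2.1324 + 1.7468 + 2.4271 + 2.9983 + 4.1659 + 1.8576 + 2.5811 = 19.44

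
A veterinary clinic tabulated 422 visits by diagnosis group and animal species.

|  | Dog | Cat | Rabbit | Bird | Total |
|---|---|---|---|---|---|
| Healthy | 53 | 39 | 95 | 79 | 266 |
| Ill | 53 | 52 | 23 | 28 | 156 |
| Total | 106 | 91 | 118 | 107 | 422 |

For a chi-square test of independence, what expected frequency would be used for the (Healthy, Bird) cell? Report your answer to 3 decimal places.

67.445

Row total (Healthy) = 266; column total (Bird) = 107; grand total N = 422.
Expected count = (row total × column total) / N = 266 × 107 / 422 = 67.445.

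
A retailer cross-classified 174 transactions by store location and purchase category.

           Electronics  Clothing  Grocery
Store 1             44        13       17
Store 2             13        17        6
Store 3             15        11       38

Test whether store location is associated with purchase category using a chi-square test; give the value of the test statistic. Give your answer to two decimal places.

39.20

Row totals: 74, 36, 64. Column totals: 72, 41, 61. Grand total N = 174.
Expected counts (row total × column total / N):
  Store 1, Electronics: 74×72/174 = 30.6207
  Store 1, Clothing: 74×41/174 = 17.4368
  Store 1, Grocery: 74×61/174 = 25.9425
  Store 2, Electronics: 36×72/174 = 14.8966
  Store 2, Clothing: 36×41/174 = 8.4828
  Store 2, Grocery: 36×61/174 = 12.6207
  Store 3, Electronics: 64×72/174 = 26.4828
  Store 3, Clothing: 64×41/174 = 15.0805
  Store 3, Grocery: 64×61/174 = 22.4368
Contributions (O − E)²/E:
  (44 − 30.6207)²/30.6207 = 5.8459
  (13 − 17.4368)²/17.4368 = 1.1289
  (17 − 25.9425)²/25.9425 = 3.0825
  (13 − 14.8966)²/14.8966 = 0.2415
  (17 − 8.4828)²/8.4828 = 8.5517
  (6 − 12.6207)²/12.6207 = 3.4732
  (15 − 26.4828)²/26.4828 = 4.9789
  (11 − 15.0805)²/15.0805 = 1.1041
  (38 − 22.4368)²/22.4368 = 10.7954
χ² = 5.8459 + 1.1289 + 3.0825 + 0.2415 + 8.5517 + 3.4732 + 4.9789 + 1.1041 + 10.7954 = 39.20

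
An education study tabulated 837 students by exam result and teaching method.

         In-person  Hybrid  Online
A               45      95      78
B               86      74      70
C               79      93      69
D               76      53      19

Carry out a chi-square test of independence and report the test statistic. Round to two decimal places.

46.61

Row totals: 218, 230, 241, 148. Column totals: 286, 315, 236. Grand total N = 837.
Expected counts (row total × column total / N):
  A, In-person: 218×286/837 = 74.490
  A, Hybrid: 218×315/837 = 82.043
  A, Online: 218×236/837 = 61.467
  B, In-person: 230×286/837 = 78.590
  B, Hybrid: 230×315/837 = 86.559
  B, Online: 230×236/837 = 64.851
  C, In-person: 241×286/837 = 82.349
  C, Hybrid: 241×315/837 = 90.699
  C, Online: 241×236/837 = 67.952
  D, In-person: 148×286/837 = 50.571
  D, Hybrid: 148×315/837 = 55.699
  D, Online: 148×236/837 = 41.730
Contributions (O − E)²/E:
  (45 − 74.490)²/74.490 = 11.6749
  (95 − 82.043)²/82.043 = 2.0463
  (78 − 61.467)²/61.467 = 4.4469
  (86 − 78.590)²/78.590 = 0.6987
  (74 − 86.559)²/86.559 = 1.8222
  (70 − 64.851)²/64.851 = 0.4088
  (79 − 82.349)²/82.349 = 0.1362
  (93 − 90.699)²/90.699 = 0.0584
  (69 − 67.952)²/67.952 = 0.0162
  (76 − 50.571)²/50.571 = 12.7867
  (53 − 55.699)²/55.699 = 0.1308
  (19 − 41.730)²/41.730 = 12.3809
χ² = 11.6749 + 2.0463 + 4.4469 + 0.6987 + 1.8222 + 0.4088 + 0.1362 + 0.0584 + 0.0162 + 12.7867 + 0.1308 + 12.3809 = 46.61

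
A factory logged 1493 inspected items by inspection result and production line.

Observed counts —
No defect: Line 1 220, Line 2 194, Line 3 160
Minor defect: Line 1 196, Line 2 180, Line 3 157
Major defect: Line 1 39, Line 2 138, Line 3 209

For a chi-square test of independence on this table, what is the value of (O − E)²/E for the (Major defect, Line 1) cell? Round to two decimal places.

Row total (Major defect) = 386; column total (Line 1) = 455; N = 1493.
Expected count E = 386 × 455 / 1493 = 117.636.
Contribution = (O − E)²/E = (39 − 117.636)² / 117.636 = 52.57.

52.57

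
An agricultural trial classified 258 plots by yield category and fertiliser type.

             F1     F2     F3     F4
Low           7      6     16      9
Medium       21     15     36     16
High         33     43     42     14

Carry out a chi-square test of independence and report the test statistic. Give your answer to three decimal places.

12.897

Row totals: 38, 88, 132. Column totals: 61, 64, 94, 39. Grand total N = 258.
Expected counts (row total × column total / N):
  Low, F1: 38×61/258 = 8.9845
  Low, F2: 38×64/258 = 9.4264
  Low, F3: 38×94/258 = 13.8450
  Low, F4: 38×39/258 = 5.7442
  Medium, F1: 88×61/258 = 20.8062
  Medium, F2: 88×64/258 = 21.8295
  Medium, F3: 88×94/258 = 32.0620
  Medium, F4: 88×39/258 = 13.3023
  High, F1: 132×61/258 = 31.2093
  High, F2: 132×64/258 = 32.7442
  High, F3: 132×94/258 = 48.0930
  High, F4: 132×39/258 = 19.9535
Contributions (O − E)²/E:
  (7 − 8.9845)²/8.9845 = 0.4383
  (6 − 9.4264)²/9.4264 = 1.2455
  (16 − 13.8450)²/13.8450 = 0.3354
  (9 − 5.7442)²/5.7442 = 1.8454
  (21 − 20.8062)²/20.8062 = 0.0018
  (15 − 21.8295)²/21.8295 = 2.1367
  (36 − 32.0620)²/32.0620 = 0.4837
  (16 − 13.3023)²/13.3023 = 0.5471
  (33 − 31.2093)²/31.2093 = 0.1027
  (43 − 32.7442)²/32.7442 = 3.2122
  (42 − 48.0930)²/48.0930 = 0.7719
  (14 − 19.9535)²/19.9535 = 1.7763
χ² = 0.4383 + 1.2455 + 0.3354 + 1.8454 + 0.0018 + 2.1367 + 0.4837 + 0.5471 + 0.1027 + 3.2122 + 0.7719 + 1.7763 = 12.897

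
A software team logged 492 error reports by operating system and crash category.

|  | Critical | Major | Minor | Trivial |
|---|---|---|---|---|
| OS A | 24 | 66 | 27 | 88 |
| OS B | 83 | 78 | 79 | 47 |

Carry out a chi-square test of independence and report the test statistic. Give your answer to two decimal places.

Row totals: 205, 287. Column totals: 107, 144, 106, 135. Grand total N = 492.
Expected counts (row total × column total / N):
  OS A, Critical: 205×107/492 = 44.583
  OS A, Major: 205×144/492 = 60.000
  OS A, Minor: 205×106/492 = 44.167
  OS A, Trivial: 205×135/492 = 56.250
  OS B, Critical: 287×107/492 = 62.417
  OS B, Major: 287×144/492 = 84.000
  OS B, Minor: 287×106/492 = 61.833
  OS B, Trivial: 287×135/492 = 78.750
Contributions (O − E)²/E:
  (24 − 44.583)²/44.583 = 9.5027
  (66 − 60.000)²/60.000 = 0.6000
  (27 − 44.167)²/44.167 = 6.6725
  (88 − 56.250)²/56.250 = 17.9211
  (83 − 62.417)²/62.417 = 6.7876
  (78 − 84.000)²/84.000 = 0.4286
  (79 − 61.833)²/61.833 = 4.7662
  (47 − 78.750)²/78.750 = 12.8008
χ² = 9.5027 + 0.6000 + 6.6725 + 17.9211 + 6.7876 + 0.4286 + 4.7662 + 12.8008 = 59.48

59.48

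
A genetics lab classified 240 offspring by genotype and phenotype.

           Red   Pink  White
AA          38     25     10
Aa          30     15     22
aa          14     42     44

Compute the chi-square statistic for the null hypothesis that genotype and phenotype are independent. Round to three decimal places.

37.739

Row totals: 73, 67, 100. Column totals: 82, 82, 76. Grand total N = 240.
Expected counts (row total × column total / N):
  AA, Red: 73×82/240 = 24.94167
  AA, Pink: 73×82/240 = 24.94167
  AA, White: 73×76/240 = 23.11667
  Aa, Red: 67×82/240 = 22.89167
  Aa, Pink: 67×82/240 = 22.89167
  Aa, White: 67×76/240 = 21.21667
  aa, Red: 100×82/240 = 34.16667
  aa, Pink: 100×82/240 = 34.16667
  aa, White: 100×76/240 = 31.66667
Contributions (O − E)²/E:
  (38 − 24.94167)²/24.94167 = 6.8368
  (25 − 24.94167)²/24.94167 = 0.0001
  (10 − 23.11667)²/23.11667 = 7.4426
  (30 − 22.89167)²/22.89167 = 2.2073
  (15 − 22.89167)²/22.89167 = 2.7206
  (22 − 21.21667)²/21.21667 = 0.0289
  (14 − 34.16667)²/34.16667 = 11.9033
  (42 − 34.16667)²/34.16667 = 1.7959
  (44 − 31.66667)²/31.66667 = 4.8035
χ² = 6.8368 + 0.0001 + 7.4426 + 2.2073 + 2.7206 + 0.0289 + 11.9033 + 1.7959 + 4.8035 = 37.739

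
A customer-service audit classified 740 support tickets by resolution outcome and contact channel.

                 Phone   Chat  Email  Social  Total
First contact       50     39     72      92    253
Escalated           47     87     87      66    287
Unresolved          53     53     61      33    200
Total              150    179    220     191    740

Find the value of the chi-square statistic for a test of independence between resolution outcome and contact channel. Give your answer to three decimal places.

37.676

Grand total N = 740.
Expected counts (row total × column total / N):
  First contact, Phone: 253×150/740 = 51.2838
  First contact, Chat: 253×179/740 = 61.1986
  First contact, Email: 253×220/740 = 75.2162
  First contact, Social: 253×191/740 = 65.3014
  Escalated, Phone: 287×150/740 = 58.1757
  Escalated, Chat: 287×179/740 = 69.4230
  Escalated, Email: 287×220/740 = 85.3243
  Escalated, Social: 287×191/740 = 74.0770
  Unresolved, Phone: 200×150/740 = 40.5405
  Unresolved, Chat: 200×179/740 = 48.3784
  Unresolved, Email: 200×220/740 = 59.4595
  Unresolved, Social: 200×191/740 = 51.6216
Contributions (O − E)²/E:
  (50 − 51.2838)²/51.2838 = 0.0321
  (39 − 61.1986)²/61.1986 = 8.0521
  (72 − 75.2162)²/75.2162 = 0.1375
  (92 − 65.3014)²/65.3014 = 10.9158
  (47 − 58.1757)²/58.1757 = 2.1469
  (87 − 69.4230)²/69.4230 = 4.4503
  (87 − 85.3243)²/85.3243 = 0.0329
  (66 − 74.0770)²/74.0770 = 0.8807
  (53 − 40.5405)²/40.5405 = 3.8292
  (53 − 48.3784)²/48.3784 = 0.4415
  (61 − 59.4595)²/59.4595 = 0.0399
  (33 − 51.6216)²/51.6216 = 6.7174
χ² = 0.0321 + 8.0521 + 0.1375 + 10.9158 + 2.1469 + 4.4503 + 0.0329 + 0.8807 + 3.8292 + 0.4415 + 0.0399 + 6.7174 = 37.676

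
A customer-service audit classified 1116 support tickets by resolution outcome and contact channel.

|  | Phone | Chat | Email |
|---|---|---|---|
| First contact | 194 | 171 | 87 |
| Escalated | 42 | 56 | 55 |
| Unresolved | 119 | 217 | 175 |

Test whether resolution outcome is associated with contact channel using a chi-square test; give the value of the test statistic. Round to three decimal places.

54.414

Row totals: 452, 153, 511. Column totals: 355, 444, 317. Grand total N = 1116.
Expected counts (row total × column total / N):
  First contact, Phone: 452×355/1116 = 143.7814
  First contact, Chat: 452×444/1116 = 179.8280
  First contact, Email: 452×317/1116 = 128.3907
  Escalated, Phone: 153×355/1116 = 48.6694
  Escalated, Chat: 153×444/1116 = 60.8710
  Escalated, Email: 153×317/1116 = 43.4597
  Unresolved, Phone: 511×355/1116 = 162.5493
  Unresolved, Chat: 511×444/1116 = 203.3011
  Unresolved, Email: 511×317/1116 = 145.1496
Contributions (O − E)²/E:
  (194 − 143.7814)²/143.7814 = 17.5399
  (171 − 179.8280)²/179.8280 = 0.4334
  (87 − 128.3907)²/128.3907 = 13.3436
  (42 − 48.6694)²/48.6694 = 0.9139
  (56 − 60.8710)²/60.8710 = 0.3898
  (55 − 43.4597)²/43.4597 = 3.0644
  (119 − 162.5493)²/162.5493 = 11.6675
  (217 − 203.3011)²/203.3011 = 0.9231
  (175 − 145.1496)²/145.1496 = 6.1388
χ² = 17.5399 + 0.4334 + 13.3436 + 0.9139 + 0.3898 + 3.0644 + 11.6675 + 0.9231 + 6.1388 = 54.414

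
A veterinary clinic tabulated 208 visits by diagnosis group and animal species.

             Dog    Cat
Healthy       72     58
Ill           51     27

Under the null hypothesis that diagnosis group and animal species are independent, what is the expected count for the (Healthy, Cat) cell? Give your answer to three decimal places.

53.125

Row total (Healthy) = 130; column total (Cat) = 85; grand total N = 208.
Expected count = (row total × column total) / N = 130 × 85 / 208 = 53.125.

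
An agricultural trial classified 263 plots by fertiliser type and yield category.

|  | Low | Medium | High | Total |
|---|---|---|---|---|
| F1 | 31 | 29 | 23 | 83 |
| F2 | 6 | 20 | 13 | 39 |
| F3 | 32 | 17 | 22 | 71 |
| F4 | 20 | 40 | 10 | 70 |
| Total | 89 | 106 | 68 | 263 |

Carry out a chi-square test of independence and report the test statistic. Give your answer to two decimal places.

24.15

Grand total N = 263.
Expected counts (row total × column total / N):
  F1, Low: 83×89/263 = 28.087
  F1, Medium: 83×106/263 = 33.452
  F1, High: 83×68/263 = 21.460
  F2, Low: 39×89/263 = 13.198
  F2, Medium: 39×106/263 = 15.719
  F2, High: 39×68/263 = 10.084
  F3, Low: 71×89/263 = 24.027
  F3, Medium: 71×106/263 = 28.616
  F3, High: 71×68/263 = 18.357
  F4, Low: 70×89/263 = 23.688
  F4, Medium: 70×106/263 = 28.213
  F4, High: 70×68/263 = 18.099
Contributions (O − E)²/E:
  (31 − 28.087)²/28.087 = 0.3021
  (29 − 33.452)²/33.452 = 0.5925
  (23 − 21.460)²/21.460 = 0.1105
  (6 − 13.198)²/13.198 = 3.9257
  (20 − 15.719)²/15.719 = 1.1659
  (13 − 10.084)²/10.084 = 0.8432
  (32 − 24.027)²/24.027 = 2.6457
  (17 − 28.616)²/28.616 = 4.7152
  (22 − 18.357)²/18.357 = 0.7230
  (20 − 23.688)²/23.688 = 0.5742
  (40 − 28.213)²/28.213 = 4.9244
  (10 − 18.099)²/18.099 = 3.6242
χ² = 0.3021 + 0.5925 + 0.1105 + 3.9257 + 1.1659 + 0.8432 + 2.6457 + 4.7152 + 0.7230 + 0.5742 + 4.9244 + 3.6242 = 24.15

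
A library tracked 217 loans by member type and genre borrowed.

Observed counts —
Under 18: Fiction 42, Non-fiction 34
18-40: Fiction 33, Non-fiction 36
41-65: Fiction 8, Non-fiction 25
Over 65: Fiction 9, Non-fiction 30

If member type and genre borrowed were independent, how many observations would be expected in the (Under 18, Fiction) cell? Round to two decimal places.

Row total (Under 18) = 76; column total (Fiction) = 92; grand total N = 217.
Expected count = (row total × column total) / N = 76 × 92 / 217 = 32.22.

32.22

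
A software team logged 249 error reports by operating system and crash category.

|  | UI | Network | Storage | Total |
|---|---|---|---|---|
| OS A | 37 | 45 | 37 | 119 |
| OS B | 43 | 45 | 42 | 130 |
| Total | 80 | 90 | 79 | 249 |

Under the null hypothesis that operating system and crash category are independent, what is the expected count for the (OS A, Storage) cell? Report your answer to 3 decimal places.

Row total (OS A) = 119; column total (Storage) = 79; grand total N = 249.
Expected count = (row total × column total) / N = 119 × 79 / 249 = 37.755.

37.755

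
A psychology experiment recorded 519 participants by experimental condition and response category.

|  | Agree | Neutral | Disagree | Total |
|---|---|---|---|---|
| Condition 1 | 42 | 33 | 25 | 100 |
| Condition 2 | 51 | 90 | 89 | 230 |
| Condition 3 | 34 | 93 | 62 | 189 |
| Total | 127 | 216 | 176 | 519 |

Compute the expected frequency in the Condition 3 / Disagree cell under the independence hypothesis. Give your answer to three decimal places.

64.092

Row total (Condition 3) = 189; column total (Disagree) = 176; grand total N = 519.
Expected count = (row total × column total) / N = 189 × 176 / 519 = 64.092.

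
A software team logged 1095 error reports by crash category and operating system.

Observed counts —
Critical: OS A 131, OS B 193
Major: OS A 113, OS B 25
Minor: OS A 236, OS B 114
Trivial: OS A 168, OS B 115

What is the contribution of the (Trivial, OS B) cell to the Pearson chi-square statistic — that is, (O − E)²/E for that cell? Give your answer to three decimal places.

Row total (Trivial) = 283; column total (OS B) = 447; N = 1095.
Expected count E = 283 × 447 / 1095 = 115.5260.
Contribution = (O − E)²/E = (115 − 115.5260)² / 115.5260 = 0.002.

0.002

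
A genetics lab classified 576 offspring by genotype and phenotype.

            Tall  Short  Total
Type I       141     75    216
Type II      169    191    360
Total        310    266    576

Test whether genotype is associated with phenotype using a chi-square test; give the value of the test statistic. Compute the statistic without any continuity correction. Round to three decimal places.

Grand total N = 576.
Expected counts (row total × column total / N):
  Type I, Tall: 216×310/576 = 116.2500
  Type I, Short: 216×266/576 = 99.7500
  Type II, Tall: 360×310/576 = 193.7500
  Type II, Short: 360×266/576 = 166.2500
Contributions (O − E)²/E:
  (141 − 116.2500)²/116.2500 = 5.2694
  (75 − 99.7500)²/99.7500 = 6.1410
  (169 − 193.7500)²/193.7500 = 3.1616
  (191 − 166.2500)²/166.2500 = 3.6846
χ² = 5.2694 + 6.1410 + 3.1616 + 3.6846 = 18.257

18.257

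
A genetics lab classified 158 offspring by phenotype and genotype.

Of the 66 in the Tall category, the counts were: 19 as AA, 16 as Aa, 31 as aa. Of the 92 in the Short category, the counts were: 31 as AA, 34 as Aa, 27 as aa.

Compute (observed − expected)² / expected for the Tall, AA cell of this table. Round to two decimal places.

0.17

Row total (Tall) = 66; column total (AA) = 50; N = 158.
Expected count E = 66 × 50 / 158 = 20.886.
Contribution = (O − E)²/E = (19 − 20.886)² / 20.886 = 0.17.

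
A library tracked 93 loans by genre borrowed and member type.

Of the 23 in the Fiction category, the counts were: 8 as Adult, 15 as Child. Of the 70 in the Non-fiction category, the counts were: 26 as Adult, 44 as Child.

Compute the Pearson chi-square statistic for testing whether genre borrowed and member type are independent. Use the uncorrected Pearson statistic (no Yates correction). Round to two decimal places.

Row totals: 23, 70. Column totals: 34, 59. Grand total N = 93.
Expected counts (row total × column total / N):
  Fiction, Adult: 23×34/93 = 8.409
  Fiction, Child: 23×59/93 = 14.591
  Non-fiction, Adult: 70×34/93 = 25.591
  Non-fiction, Child: 70×59/93 = 44.409
Contributions (O − E)²/E:
  (8 − 8.409)²/8.409 = 0.0199
  (15 − 14.591)²/14.591 = 0.0115
  (26 − 25.591)²/25.591 = 0.0065
  (44 − 44.409)²/44.409 = 0.0038
χ² = 0.0199 + 0.0115 + 0.0065 + 0.0038 = 0.04

0.04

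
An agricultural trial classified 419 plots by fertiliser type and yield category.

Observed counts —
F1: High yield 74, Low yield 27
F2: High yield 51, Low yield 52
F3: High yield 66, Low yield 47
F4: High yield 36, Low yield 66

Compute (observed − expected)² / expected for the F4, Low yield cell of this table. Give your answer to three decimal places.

Row total (F4) = 102; column total (Low yield) = 192; N = 419.
Expected count E = 102 × 192 / 419 = 46.7399.
Contribution = (O − E)²/E = (66 − 46.7399)² / 46.7399 = 7.937.

7.937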